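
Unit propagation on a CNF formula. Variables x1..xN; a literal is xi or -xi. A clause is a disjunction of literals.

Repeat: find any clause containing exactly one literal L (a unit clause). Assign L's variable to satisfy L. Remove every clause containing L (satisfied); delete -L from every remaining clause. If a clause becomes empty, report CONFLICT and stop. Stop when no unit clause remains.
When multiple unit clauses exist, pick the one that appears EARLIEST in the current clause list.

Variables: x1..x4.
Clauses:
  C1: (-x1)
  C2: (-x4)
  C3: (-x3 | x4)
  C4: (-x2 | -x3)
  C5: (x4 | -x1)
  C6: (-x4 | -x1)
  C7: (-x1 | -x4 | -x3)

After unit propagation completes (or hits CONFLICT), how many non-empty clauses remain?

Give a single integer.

Answer: 0

Derivation:
unit clause [-1] forces x1=F; simplify:
  satisfied 4 clause(s); 3 remain; assigned so far: [1]
unit clause [-4] forces x4=F; simplify:
  drop 4 from [-3, 4] -> [-3]
  satisfied 1 clause(s); 2 remain; assigned so far: [1, 4]
unit clause [-3] forces x3=F; simplify:
  satisfied 2 clause(s); 0 remain; assigned so far: [1, 3, 4]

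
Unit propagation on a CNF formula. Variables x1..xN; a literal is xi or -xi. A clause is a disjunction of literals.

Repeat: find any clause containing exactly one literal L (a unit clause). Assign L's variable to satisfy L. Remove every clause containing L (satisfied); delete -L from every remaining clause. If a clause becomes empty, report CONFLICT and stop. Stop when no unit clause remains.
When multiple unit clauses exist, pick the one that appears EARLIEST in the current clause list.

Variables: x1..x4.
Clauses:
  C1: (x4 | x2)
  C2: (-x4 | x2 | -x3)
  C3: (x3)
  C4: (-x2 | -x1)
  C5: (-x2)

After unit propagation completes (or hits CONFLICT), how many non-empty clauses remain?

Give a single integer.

unit clause [3] forces x3=T; simplify:
  drop -3 from [-4, 2, -3] -> [-4, 2]
  satisfied 1 clause(s); 4 remain; assigned so far: [3]
unit clause [-2] forces x2=F; simplify:
  drop 2 from [4, 2] -> [4]
  drop 2 from [-4, 2] -> [-4]
  satisfied 2 clause(s); 2 remain; assigned so far: [2, 3]
unit clause [4] forces x4=T; simplify:
  drop -4 from [-4] -> [] (empty!)
  satisfied 1 clause(s); 1 remain; assigned so far: [2, 3, 4]
CONFLICT (empty clause)

Answer: 0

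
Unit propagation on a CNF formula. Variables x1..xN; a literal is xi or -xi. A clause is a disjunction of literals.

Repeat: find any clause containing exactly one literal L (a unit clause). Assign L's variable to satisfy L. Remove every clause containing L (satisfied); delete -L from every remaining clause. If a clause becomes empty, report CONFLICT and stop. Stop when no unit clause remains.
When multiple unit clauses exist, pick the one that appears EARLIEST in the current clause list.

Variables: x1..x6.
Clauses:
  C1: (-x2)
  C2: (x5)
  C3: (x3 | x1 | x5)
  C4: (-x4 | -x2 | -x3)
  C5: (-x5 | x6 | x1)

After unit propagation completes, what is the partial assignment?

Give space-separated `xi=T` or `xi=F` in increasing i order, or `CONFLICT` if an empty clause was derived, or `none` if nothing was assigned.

Answer: x2=F x5=T

Derivation:
unit clause [-2] forces x2=F; simplify:
  satisfied 2 clause(s); 3 remain; assigned so far: [2]
unit clause [5] forces x5=T; simplify:
  drop -5 from [-5, 6, 1] -> [6, 1]
  satisfied 2 clause(s); 1 remain; assigned so far: [2, 5]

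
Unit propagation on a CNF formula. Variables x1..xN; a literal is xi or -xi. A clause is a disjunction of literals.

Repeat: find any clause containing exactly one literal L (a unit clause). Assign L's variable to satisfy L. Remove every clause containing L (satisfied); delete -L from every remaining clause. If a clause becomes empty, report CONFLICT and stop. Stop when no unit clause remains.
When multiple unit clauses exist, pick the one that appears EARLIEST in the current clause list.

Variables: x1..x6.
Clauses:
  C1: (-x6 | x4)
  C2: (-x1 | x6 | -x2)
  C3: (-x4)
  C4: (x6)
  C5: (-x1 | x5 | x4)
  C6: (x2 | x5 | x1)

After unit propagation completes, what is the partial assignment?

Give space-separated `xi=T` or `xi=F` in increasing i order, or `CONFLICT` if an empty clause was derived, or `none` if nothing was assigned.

Answer: CONFLICT

Derivation:
unit clause [-4] forces x4=F; simplify:
  drop 4 from [-6, 4] -> [-6]
  drop 4 from [-1, 5, 4] -> [-1, 5]
  satisfied 1 clause(s); 5 remain; assigned so far: [4]
unit clause [-6] forces x6=F; simplify:
  drop 6 from [-1, 6, -2] -> [-1, -2]
  drop 6 from [6] -> [] (empty!)
  satisfied 1 clause(s); 4 remain; assigned so far: [4, 6]
CONFLICT (empty clause)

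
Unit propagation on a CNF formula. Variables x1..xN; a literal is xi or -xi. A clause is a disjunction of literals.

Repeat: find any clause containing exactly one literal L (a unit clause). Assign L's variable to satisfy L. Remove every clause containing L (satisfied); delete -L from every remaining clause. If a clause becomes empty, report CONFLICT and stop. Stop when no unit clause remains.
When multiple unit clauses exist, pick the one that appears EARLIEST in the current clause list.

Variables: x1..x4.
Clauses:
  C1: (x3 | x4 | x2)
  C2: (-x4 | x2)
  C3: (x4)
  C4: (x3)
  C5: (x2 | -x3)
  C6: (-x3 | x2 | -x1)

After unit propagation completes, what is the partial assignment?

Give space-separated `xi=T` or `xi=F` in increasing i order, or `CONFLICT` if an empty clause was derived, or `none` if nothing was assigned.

unit clause [4] forces x4=T; simplify:
  drop -4 from [-4, 2] -> [2]
  satisfied 2 clause(s); 4 remain; assigned so far: [4]
unit clause [2] forces x2=T; simplify:
  satisfied 3 clause(s); 1 remain; assigned so far: [2, 4]
unit clause [3] forces x3=T; simplify:
  satisfied 1 clause(s); 0 remain; assigned so far: [2, 3, 4]

Answer: x2=T x3=T x4=T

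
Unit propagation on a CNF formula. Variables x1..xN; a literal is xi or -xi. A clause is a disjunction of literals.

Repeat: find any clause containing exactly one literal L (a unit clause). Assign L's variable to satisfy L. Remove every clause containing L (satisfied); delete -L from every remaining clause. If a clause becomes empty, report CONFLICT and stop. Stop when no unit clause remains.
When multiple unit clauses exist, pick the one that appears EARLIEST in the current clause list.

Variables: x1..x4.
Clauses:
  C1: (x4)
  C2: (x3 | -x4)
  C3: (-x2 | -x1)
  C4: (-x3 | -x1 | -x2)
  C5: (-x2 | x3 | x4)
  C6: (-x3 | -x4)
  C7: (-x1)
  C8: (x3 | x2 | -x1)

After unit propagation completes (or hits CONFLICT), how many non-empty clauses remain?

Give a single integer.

unit clause [4] forces x4=T; simplify:
  drop -4 from [3, -4] -> [3]
  drop -4 from [-3, -4] -> [-3]
  satisfied 2 clause(s); 6 remain; assigned so far: [4]
unit clause [3] forces x3=T; simplify:
  drop -3 from [-3, -1, -2] -> [-1, -2]
  drop -3 from [-3] -> [] (empty!)
  satisfied 2 clause(s); 4 remain; assigned so far: [3, 4]
CONFLICT (empty clause)

Answer: 3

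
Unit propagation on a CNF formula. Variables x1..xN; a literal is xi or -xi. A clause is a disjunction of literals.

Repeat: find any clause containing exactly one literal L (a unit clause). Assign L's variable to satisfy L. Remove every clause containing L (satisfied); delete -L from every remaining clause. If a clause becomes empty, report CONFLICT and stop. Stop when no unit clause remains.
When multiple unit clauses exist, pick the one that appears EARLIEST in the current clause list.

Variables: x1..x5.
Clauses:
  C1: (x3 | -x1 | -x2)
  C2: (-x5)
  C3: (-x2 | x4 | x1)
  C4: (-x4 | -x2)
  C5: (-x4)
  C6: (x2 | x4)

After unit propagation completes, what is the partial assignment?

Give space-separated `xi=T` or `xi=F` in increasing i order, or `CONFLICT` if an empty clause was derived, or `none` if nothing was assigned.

unit clause [-5] forces x5=F; simplify:
  satisfied 1 clause(s); 5 remain; assigned so far: [5]
unit clause [-4] forces x4=F; simplify:
  drop 4 from [-2, 4, 1] -> [-2, 1]
  drop 4 from [2, 4] -> [2]
  satisfied 2 clause(s); 3 remain; assigned so far: [4, 5]
unit clause [2] forces x2=T; simplify:
  drop -2 from [3, -1, -2] -> [3, -1]
  drop -2 from [-2, 1] -> [1]
  satisfied 1 clause(s); 2 remain; assigned so far: [2, 4, 5]
unit clause [1] forces x1=T; simplify:
  drop -1 from [3, -1] -> [3]
  satisfied 1 clause(s); 1 remain; assigned so far: [1, 2, 4, 5]
unit clause [3] forces x3=T; simplify:
  satisfied 1 clause(s); 0 remain; assigned so far: [1, 2, 3, 4, 5]

Answer: x1=T x2=T x3=T x4=F x5=F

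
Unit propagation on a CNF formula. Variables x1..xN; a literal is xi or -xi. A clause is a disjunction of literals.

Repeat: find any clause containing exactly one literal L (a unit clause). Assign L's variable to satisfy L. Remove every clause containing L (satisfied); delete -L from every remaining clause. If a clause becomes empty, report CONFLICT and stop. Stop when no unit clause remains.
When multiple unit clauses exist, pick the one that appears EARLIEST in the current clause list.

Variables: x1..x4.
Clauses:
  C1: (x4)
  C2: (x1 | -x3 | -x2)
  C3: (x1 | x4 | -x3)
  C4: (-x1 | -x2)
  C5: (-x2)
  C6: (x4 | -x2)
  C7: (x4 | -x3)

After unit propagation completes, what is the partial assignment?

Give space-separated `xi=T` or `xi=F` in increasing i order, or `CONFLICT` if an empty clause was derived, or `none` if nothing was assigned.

unit clause [4] forces x4=T; simplify:
  satisfied 4 clause(s); 3 remain; assigned so far: [4]
unit clause [-2] forces x2=F; simplify:
  satisfied 3 clause(s); 0 remain; assigned so far: [2, 4]

Answer: x2=F x4=T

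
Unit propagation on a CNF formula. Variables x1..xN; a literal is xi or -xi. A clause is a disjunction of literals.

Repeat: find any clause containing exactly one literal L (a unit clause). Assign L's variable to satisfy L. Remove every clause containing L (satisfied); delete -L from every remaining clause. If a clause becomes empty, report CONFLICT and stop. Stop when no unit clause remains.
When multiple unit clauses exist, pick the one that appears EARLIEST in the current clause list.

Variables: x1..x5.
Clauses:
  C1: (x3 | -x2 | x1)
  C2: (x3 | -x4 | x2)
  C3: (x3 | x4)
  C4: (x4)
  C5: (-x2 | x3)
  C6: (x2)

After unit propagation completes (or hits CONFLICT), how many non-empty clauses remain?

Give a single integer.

Answer: 0

Derivation:
unit clause [4] forces x4=T; simplify:
  drop -4 from [3, -4, 2] -> [3, 2]
  satisfied 2 clause(s); 4 remain; assigned so far: [4]
unit clause [2] forces x2=T; simplify:
  drop -2 from [3, -2, 1] -> [3, 1]
  drop -2 from [-2, 3] -> [3]
  satisfied 2 clause(s); 2 remain; assigned so far: [2, 4]
unit clause [3] forces x3=T; simplify:
  satisfied 2 clause(s); 0 remain; assigned so far: [2, 3, 4]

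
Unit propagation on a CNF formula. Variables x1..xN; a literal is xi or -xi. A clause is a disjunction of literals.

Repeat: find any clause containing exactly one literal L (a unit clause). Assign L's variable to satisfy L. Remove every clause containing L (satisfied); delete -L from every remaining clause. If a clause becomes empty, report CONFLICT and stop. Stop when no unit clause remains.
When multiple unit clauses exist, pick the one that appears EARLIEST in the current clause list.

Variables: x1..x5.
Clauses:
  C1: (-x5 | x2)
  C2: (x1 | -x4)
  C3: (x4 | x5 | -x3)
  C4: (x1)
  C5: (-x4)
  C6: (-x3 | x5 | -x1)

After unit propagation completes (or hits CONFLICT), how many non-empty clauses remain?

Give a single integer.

Answer: 3

Derivation:
unit clause [1] forces x1=T; simplify:
  drop -1 from [-3, 5, -1] -> [-3, 5]
  satisfied 2 clause(s); 4 remain; assigned so far: [1]
unit clause [-4] forces x4=F; simplify:
  drop 4 from [4, 5, -3] -> [5, -3]
  satisfied 1 clause(s); 3 remain; assigned so far: [1, 4]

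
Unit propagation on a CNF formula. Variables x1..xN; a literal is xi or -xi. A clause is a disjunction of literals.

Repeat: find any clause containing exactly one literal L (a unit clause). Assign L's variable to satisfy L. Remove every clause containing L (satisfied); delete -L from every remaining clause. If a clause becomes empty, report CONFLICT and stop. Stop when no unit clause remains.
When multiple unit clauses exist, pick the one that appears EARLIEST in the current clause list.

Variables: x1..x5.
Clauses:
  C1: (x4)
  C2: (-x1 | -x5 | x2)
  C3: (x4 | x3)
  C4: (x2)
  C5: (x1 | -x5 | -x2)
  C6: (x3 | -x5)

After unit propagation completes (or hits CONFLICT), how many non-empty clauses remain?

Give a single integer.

unit clause [4] forces x4=T; simplify:
  satisfied 2 clause(s); 4 remain; assigned so far: [4]
unit clause [2] forces x2=T; simplify:
  drop -2 from [1, -5, -2] -> [1, -5]
  satisfied 2 clause(s); 2 remain; assigned so far: [2, 4]

Answer: 2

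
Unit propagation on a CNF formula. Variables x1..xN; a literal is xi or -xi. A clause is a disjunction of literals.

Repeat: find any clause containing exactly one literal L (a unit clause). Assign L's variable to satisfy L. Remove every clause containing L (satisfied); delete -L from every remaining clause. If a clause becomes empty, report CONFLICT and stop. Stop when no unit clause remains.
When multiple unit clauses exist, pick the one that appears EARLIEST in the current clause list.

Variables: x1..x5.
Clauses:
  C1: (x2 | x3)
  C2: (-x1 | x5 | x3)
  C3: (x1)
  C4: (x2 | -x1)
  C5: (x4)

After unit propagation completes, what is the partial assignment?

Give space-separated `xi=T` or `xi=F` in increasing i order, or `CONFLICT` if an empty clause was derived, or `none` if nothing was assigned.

Answer: x1=T x2=T x4=T

Derivation:
unit clause [1] forces x1=T; simplify:
  drop -1 from [-1, 5, 3] -> [5, 3]
  drop -1 from [2, -1] -> [2]
  satisfied 1 clause(s); 4 remain; assigned so far: [1]
unit clause [2] forces x2=T; simplify:
  satisfied 2 clause(s); 2 remain; assigned so far: [1, 2]
unit clause [4] forces x4=T; simplify:
  satisfied 1 clause(s); 1 remain; assigned so far: [1, 2, 4]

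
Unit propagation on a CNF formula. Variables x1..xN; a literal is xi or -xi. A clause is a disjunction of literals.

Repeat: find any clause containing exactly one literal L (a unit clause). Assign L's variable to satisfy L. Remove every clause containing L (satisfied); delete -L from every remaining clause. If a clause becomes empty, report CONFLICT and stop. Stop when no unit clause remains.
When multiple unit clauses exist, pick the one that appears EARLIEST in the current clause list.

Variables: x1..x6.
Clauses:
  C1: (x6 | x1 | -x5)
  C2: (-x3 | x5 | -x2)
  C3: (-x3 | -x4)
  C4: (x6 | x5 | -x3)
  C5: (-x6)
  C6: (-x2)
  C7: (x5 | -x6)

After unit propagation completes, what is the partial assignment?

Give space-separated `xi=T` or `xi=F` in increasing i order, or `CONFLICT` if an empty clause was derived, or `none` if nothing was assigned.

unit clause [-6] forces x6=F; simplify:
  drop 6 from [6, 1, -5] -> [1, -5]
  drop 6 from [6, 5, -3] -> [5, -3]
  satisfied 2 clause(s); 5 remain; assigned so far: [6]
unit clause [-2] forces x2=F; simplify:
  satisfied 2 clause(s); 3 remain; assigned so far: [2, 6]

Answer: x2=F x6=F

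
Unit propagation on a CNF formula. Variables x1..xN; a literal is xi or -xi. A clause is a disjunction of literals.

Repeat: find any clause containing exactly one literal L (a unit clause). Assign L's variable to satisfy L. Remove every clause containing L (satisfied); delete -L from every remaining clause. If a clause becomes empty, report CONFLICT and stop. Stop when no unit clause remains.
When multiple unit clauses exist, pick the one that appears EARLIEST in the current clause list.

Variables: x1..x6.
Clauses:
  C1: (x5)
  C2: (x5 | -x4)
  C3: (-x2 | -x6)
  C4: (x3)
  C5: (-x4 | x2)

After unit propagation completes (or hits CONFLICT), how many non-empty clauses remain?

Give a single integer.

unit clause [5] forces x5=T; simplify:
  satisfied 2 clause(s); 3 remain; assigned so far: [5]
unit clause [3] forces x3=T; simplify:
  satisfied 1 clause(s); 2 remain; assigned so far: [3, 5]

Answer: 2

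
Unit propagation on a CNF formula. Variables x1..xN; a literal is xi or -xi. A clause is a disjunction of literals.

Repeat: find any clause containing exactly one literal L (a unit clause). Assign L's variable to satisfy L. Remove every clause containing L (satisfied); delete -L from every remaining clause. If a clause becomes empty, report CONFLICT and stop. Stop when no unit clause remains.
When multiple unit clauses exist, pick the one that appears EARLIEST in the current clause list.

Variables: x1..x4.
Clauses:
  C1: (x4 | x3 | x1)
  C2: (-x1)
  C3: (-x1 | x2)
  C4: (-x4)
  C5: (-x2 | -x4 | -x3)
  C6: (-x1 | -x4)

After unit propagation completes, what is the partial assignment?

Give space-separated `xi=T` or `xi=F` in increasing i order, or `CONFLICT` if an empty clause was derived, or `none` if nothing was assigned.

Answer: x1=F x3=T x4=F

Derivation:
unit clause [-1] forces x1=F; simplify:
  drop 1 from [4, 3, 1] -> [4, 3]
  satisfied 3 clause(s); 3 remain; assigned so far: [1]
unit clause [-4] forces x4=F; simplify:
  drop 4 from [4, 3] -> [3]
  satisfied 2 clause(s); 1 remain; assigned so far: [1, 4]
unit clause [3] forces x3=T; simplify:
  satisfied 1 clause(s); 0 remain; assigned so far: [1, 3, 4]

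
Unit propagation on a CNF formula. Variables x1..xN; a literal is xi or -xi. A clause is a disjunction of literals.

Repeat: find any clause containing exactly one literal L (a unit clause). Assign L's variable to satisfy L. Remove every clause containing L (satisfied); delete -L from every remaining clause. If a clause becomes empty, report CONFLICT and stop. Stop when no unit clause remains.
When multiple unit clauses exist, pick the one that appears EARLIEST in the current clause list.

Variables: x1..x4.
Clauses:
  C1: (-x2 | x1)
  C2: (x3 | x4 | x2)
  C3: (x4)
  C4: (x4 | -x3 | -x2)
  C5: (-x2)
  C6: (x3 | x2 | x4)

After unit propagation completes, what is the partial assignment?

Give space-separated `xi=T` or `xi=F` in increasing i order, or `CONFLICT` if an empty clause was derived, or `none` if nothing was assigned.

unit clause [4] forces x4=T; simplify:
  satisfied 4 clause(s); 2 remain; assigned so far: [4]
unit clause [-2] forces x2=F; simplify:
  satisfied 2 clause(s); 0 remain; assigned so far: [2, 4]

Answer: x2=F x4=T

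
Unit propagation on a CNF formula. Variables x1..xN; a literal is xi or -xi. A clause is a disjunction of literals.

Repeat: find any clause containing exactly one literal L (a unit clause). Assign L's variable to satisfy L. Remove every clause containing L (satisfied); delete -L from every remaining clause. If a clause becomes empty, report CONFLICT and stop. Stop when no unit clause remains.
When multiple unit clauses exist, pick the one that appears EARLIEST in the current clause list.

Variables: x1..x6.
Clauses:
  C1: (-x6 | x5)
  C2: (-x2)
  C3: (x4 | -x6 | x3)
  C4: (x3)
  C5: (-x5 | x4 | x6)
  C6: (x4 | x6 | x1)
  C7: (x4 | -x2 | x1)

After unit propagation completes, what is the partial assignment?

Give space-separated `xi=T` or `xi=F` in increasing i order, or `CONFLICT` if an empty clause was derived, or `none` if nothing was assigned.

unit clause [-2] forces x2=F; simplify:
  satisfied 2 clause(s); 5 remain; assigned so far: [2]
unit clause [3] forces x3=T; simplify:
  satisfied 2 clause(s); 3 remain; assigned so far: [2, 3]

Answer: x2=F x3=T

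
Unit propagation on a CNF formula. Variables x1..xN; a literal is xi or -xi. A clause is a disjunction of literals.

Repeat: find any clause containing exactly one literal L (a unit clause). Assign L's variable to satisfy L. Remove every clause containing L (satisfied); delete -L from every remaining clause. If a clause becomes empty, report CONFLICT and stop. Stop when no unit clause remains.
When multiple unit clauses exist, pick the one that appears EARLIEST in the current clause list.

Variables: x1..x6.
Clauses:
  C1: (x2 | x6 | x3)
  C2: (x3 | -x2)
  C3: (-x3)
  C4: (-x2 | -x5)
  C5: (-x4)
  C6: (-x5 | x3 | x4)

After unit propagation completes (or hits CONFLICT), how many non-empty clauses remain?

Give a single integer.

unit clause [-3] forces x3=F; simplify:
  drop 3 from [2, 6, 3] -> [2, 6]
  drop 3 from [3, -2] -> [-2]
  drop 3 from [-5, 3, 4] -> [-5, 4]
  satisfied 1 clause(s); 5 remain; assigned so far: [3]
unit clause [-2] forces x2=F; simplify:
  drop 2 from [2, 6] -> [6]
  satisfied 2 clause(s); 3 remain; assigned so far: [2, 3]
unit clause [6] forces x6=T; simplify:
  satisfied 1 clause(s); 2 remain; assigned so far: [2, 3, 6]
unit clause [-4] forces x4=F; simplify:
  drop 4 from [-5, 4] -> [-5]
  satisfied 1 clause(s); 1 remain; assigned so far: [2, 3, 4, 6]
unit clause [-5] forces x5=F; simplify:
  satisfied 1 clause(s); 0 remain; assigned so far: [2, 3, 4, 5, 6]

Answer: 0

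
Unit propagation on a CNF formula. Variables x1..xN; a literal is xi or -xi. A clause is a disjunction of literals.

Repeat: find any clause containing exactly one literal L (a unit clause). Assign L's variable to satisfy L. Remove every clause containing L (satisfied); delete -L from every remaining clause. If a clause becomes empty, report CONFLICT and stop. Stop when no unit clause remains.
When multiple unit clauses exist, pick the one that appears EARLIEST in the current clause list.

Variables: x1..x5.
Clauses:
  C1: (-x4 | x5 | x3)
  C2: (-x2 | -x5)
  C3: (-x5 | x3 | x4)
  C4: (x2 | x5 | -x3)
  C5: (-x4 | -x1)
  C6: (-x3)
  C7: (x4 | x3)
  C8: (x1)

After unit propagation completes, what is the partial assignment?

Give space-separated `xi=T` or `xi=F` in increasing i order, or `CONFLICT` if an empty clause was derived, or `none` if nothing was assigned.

Answer: CONFLICT

Derivation:
unit clause [-3] forces x3=F; simplify:
  drop 3 from [-4, 5, 3] -> [-4, 5]
  drop 3 from [-5, 3, 4] -> [-5, 4]
  drop 3 from [4, 3] -> [4]
  satisfied 2 clause(s); 6 remain; assigned so far: [3]
unit clause [4] forces x4=T; simplify:
  drop -4 from [-4, 5] -> [5]
  drop -4 from [-4, -1] -> [-1]
  satisfied 2 clause(s); 4 remain; assigned so far: [3, 4]
unit clause [5] forces x5=T; simplify:
  drop -5 from [-2, -5] -> [-2]
  satisfied 1 clause(s); 3 remain; assigned so far: [3, 4, 5]
unit clause [-2] forces x2=F; simplify:
  satisfied 1 clause(s); 2 remain; assigned so far: [2, 3, 4, 5]
unit clause [-1] forces x1=F; simplify:
  drop 1 from [1] -> [] (empty!)
  satisfied 1 clause(s); 1 remain; assigned so far: [1, 2, 3, 4, 5]
CONFLICT (empty clause)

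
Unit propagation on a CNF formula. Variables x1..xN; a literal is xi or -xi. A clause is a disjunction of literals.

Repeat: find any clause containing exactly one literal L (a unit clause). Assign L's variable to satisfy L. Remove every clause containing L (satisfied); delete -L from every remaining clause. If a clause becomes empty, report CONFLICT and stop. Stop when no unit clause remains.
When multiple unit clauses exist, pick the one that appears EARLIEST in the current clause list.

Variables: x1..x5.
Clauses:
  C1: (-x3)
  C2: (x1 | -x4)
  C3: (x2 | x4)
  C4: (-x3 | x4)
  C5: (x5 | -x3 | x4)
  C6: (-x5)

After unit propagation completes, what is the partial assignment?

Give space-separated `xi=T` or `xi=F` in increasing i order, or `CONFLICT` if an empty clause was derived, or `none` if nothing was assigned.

unit clause [-3] forces x3=F; simplify:
  satisfied 3 clause(s); 3 remain; assigned so far: [3]
unit clause [-5] forces x5=F; simplify:
  satisfied 1 clause(s); 2 remain; assigned so far: [3, 5]

Answer: x3=F x5=F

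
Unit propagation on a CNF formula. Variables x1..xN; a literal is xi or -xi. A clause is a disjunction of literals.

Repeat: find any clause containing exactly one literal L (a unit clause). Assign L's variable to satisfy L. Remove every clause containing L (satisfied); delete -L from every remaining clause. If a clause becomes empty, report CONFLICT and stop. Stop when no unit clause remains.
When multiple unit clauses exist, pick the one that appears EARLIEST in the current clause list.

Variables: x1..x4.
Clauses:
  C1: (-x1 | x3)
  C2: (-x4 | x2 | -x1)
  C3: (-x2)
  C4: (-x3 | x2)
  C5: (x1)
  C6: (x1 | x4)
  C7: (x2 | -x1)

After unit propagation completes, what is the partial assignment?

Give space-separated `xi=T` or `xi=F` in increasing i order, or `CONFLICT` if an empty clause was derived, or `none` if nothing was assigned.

Answer: CONFLICT

Derivation:
unit clause [-2] forces x2=F; simplify:
  drop 2 from [-4, 2, -1] -> [-4, -1]
  drop 2 from [-3, 2] -> [-3]
  drop 2 from [2, -1] -> [-1]
  satisfied 1 clause(s); 6 remain; assigned so far: [2]
unit clause [-3] forces x3=F; simplify:
  drop 3 from [-1, 3] -> [-1]
  satisfied 1 clause(s); 5 remain; assigned so far: [2, 3]
unit clause [-1] forces x1=F; simplify:
  drop 1 from [1] -> [] (empty!)
  drop 1 from [1, 4] -> [4]
  satisfied 3 clause(s); 2 remain; assigned so far: [1, 2, 3]
CONFLICT (empty clause)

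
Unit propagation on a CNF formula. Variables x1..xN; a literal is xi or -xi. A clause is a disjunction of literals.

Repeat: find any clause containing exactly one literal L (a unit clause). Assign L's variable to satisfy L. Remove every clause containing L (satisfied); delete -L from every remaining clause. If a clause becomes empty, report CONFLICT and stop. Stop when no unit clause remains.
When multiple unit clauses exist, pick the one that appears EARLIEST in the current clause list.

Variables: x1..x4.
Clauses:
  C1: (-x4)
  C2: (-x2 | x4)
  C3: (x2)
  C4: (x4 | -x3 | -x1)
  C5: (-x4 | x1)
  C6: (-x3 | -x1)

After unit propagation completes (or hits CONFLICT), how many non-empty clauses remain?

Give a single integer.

Answer: 2

Derivation:
unit clause [-4] forces x4=F; simplify:
  drop 4 from [-2, 4] -> [-2]
  drop 4 from [4, -3, -1] -> [-3, -1]
  satisfied 2 clause(s); 4 remain; assigned so far: [4]
unit clause [-2] forces x2=F; simplify:
  drop 2 from [2] -> [] (empty!)
  satisfied 1 clause(s); 3 remain; assigned so far: [2, 4]
CONFLICT (empty clause)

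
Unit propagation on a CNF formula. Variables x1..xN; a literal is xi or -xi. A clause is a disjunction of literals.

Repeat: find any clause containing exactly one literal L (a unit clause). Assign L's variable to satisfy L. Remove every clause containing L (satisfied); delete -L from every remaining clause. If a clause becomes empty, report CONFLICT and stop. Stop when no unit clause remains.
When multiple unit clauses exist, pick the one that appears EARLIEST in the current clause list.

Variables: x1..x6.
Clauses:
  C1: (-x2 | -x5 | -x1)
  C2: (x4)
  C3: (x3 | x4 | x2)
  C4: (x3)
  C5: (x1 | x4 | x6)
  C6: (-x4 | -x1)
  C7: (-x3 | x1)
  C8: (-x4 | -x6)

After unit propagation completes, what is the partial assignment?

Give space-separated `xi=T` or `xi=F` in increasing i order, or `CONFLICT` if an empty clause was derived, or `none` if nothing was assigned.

unit clause [4] forces x4=T; simplify:
  drop -4 from [-4, -1] -> [-1]
  drop -4 from [-4, -6] -> [-6]
  satisfied 3 clause(s); 5 remain; assigned so far: [4]
unit clause [3] forces x3=T; simplify:
  drop -3 from [-3, 1] -> [1]
  satisfied 1 clause(s); 4 remain; assigned so far: [3, 4]
unit clause [-1] forces x1=F; simplify:
  drop 1 from [1] -> [] (empty!)
  satisfied 2 clause(s); 2 remain; assigned so far: [1, 3, 4]
CONFLICT (empty clause)

Answer: CONFLICT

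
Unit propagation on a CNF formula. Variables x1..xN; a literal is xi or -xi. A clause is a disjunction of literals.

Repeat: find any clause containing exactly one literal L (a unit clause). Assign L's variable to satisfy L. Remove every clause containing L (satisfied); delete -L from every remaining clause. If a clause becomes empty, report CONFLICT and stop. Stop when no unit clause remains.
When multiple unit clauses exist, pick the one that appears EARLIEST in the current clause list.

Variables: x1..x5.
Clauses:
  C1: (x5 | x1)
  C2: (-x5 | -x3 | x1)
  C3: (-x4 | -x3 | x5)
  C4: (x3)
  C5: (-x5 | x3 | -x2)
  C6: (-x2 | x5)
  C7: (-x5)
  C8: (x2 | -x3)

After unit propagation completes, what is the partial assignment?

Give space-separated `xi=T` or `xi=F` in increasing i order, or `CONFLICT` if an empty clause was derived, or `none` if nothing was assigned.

unit clause [3] forces x3=T; simplify:
  drop -3 from [-5, -3, 1] -> [-5, 1]
  drop -3 from [-4, -3, 5] -> [-4, 5]
  drop -3 from [2, -3] -> [2]
  satisfied 2 clause(s); 6 remain; assigned so far: [3]
unit clause [-5] forces x5=F; simplify:
  drop 5 from [5, 1] -> [1]
  drop 5 from [-4, 5] -> [-4]
  drop 5 from [-2, 5] -> [-2]
  satisfied 2 clause(s); 4 remain; assigned so far: [3, 5]
unit clause [1] forces x1=T; simplify:
  satisfied 1 clause(s); 3 remain; assigned so far: [1, 3, 5]
unit clause [-4] forces x4=F; simplify:
  satisfied 1 clause(s); 2 remain; assigned so far: [1, 3, 4, 5]
unit clause [-2] forces x2=F; simplify:
  drop 2 from [2] -> [] (empty!)
  satisfied 1 clause(s); 1 remain; assigned so far: [1, 2, 3, 4, 5]
CONFLICT (empty clause)

Answer: CONFLICT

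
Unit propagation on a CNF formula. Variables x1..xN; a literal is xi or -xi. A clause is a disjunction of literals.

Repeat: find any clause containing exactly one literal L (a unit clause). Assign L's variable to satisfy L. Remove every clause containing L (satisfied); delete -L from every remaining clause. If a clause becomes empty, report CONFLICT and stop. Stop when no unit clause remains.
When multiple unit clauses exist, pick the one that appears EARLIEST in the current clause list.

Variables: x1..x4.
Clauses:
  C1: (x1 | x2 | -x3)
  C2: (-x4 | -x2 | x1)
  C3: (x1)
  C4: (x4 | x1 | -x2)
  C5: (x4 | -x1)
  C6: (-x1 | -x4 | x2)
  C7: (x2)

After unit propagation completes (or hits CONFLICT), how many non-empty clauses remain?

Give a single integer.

unit clause [1] forces x1=T; simplify:
  drop -1 from [4, -1] -> [4]
  drop -1 from [-1, -4, 2] -> [-4, 2]
  satisfied 4 clause(s); 3 remain; assigned so far: [1]
unit clause [4] forces x4=T; simplify:
  drop -4 from [-4, 2] -> [2]
  satisfied 1 clause(s); 2 remain; assigned so far: [1, 4]
unit clause [2] forces x2=T; simplify:
  satisfied 2 clause(s); 0 remain; assigned so far: [1, 2, 4]

Answer: 0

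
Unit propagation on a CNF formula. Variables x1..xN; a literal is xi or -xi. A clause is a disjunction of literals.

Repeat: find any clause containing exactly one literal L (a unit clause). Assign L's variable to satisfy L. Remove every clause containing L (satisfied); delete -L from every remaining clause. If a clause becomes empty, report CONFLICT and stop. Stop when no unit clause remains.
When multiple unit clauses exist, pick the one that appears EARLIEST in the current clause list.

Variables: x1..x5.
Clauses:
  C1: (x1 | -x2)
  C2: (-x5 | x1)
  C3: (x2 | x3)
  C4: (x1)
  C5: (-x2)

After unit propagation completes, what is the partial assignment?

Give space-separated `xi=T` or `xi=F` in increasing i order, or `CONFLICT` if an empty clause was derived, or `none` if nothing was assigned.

unit clause [1] forces x1=T; simplify:
  satisfied 3 clause(s); 2 remain; assigned so far: [1]
unit clause [-2] forces x2=F; simplify:
  drop 2 from [2, 3] -> [3]
  satisfied 1 clause(s); 1 remain; assigned so far: [1, 2]
unit clause [3] forces x3=T; simplify:
  satisfied 1 clause(s); 0 remain; assigned so far: [1, 2, 3]

Answer: x1=T x2=F x3=T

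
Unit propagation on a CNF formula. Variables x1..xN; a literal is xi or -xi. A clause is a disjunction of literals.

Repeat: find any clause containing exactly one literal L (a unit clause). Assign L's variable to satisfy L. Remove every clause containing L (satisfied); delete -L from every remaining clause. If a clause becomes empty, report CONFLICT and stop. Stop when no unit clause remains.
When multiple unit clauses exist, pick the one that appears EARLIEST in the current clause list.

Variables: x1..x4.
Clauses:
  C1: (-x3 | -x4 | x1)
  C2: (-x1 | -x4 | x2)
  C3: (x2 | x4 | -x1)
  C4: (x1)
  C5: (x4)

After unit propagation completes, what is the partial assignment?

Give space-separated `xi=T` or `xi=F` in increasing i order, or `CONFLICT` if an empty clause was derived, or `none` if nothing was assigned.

unit clause [1] forces x1=T; simplify:
  drop -1 from [-1, -4, 2] -> [-4, 2]
  drop -1 from [2, 4, -1] -> [2, 4]
  satisfied 2 clause(s); 3 remain; assigned so far: [1]
unit clause [4] forces x4=T; simplify:
  drop -4 from [-4, 2] -> [2]
  satisfied 2 clause(s); 1 remain; assigned so far: [1, 4]
unit clause [2] forces x2=T; simplify:
  satisfied 1 clause(s); 0 remain; assigned so far: [1, 2, 4]

Answer: x1=T x2=T x4=T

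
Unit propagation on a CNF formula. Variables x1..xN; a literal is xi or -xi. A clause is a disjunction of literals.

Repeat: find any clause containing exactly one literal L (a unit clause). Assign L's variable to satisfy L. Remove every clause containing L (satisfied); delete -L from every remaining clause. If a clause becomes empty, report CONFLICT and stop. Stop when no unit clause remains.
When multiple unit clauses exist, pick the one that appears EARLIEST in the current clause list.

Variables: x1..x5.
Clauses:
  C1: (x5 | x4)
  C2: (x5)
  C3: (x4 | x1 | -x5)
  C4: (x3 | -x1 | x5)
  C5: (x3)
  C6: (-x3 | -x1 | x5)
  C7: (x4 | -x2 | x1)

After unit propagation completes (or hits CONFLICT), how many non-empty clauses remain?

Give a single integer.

unit clause [5] forces x5=T; simplify:
  drop -5 from [4, 1, -5] -> [4, 1]
  satisfied 4 clause(s); 3 remain; assigned so far: [5]
unit clause [3] forces x3=T; simplify:
  satisfied 1 clause(s); 2 remain; assigned so far: [3, 5]

Answer: 2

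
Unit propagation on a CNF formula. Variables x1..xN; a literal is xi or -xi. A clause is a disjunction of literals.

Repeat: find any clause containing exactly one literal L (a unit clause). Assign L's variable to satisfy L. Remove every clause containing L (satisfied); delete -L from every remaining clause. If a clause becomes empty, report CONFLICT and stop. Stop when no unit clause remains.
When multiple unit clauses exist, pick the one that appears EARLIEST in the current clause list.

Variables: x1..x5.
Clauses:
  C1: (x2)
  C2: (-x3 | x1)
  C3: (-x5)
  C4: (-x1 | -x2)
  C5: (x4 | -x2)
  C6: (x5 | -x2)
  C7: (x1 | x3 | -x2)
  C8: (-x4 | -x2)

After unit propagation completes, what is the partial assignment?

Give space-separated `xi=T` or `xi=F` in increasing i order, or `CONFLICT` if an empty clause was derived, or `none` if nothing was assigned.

unit clause [2] forces x2=T; simplify:
  drop -2 from [-1, -2] -> [-1]
  drop -2 from [4, -2] -> [4]
  drop -2 from [5, -2] -> [5]
  drop -2 from [1, 3, -2] -> [1, 3]
  drop -2 from [-4, -2] -> [-4]
  satisfied 1 clause(s); 7 remain; assigned so far: [2]
unit clause [-5] forces x5=F; simplify:
  drop 5 from [5] -> [] (empty!)
  satisfied 1 clause(s); 6 remain; assigned so far: [2, 5]
CONFLICT (empty clause)

Answer: CONFLICT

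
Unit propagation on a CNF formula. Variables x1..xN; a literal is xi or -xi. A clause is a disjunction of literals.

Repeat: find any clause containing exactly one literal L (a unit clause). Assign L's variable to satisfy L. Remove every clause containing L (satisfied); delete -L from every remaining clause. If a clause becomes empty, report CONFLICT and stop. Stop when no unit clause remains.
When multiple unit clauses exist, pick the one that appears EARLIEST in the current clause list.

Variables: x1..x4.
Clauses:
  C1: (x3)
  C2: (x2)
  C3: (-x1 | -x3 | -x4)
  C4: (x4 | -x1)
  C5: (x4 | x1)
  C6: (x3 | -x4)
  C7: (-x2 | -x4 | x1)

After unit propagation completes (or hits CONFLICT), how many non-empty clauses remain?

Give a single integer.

Answer: 4

Derivation:
unit clause [3] forces x3=T; simplify:
  drop -3 from [-1, -3, -4] -> [-1, -4]
  satisfied 2 clause(s); 5 remain; assigned so far: [3]
unit clause [2] forces x2=T; simplify:
  drop -2 from [-2, -4, 1] -> [-4, 1]
  satisfied 1 clause(s); 4 remain; assigned so far: [2, 3]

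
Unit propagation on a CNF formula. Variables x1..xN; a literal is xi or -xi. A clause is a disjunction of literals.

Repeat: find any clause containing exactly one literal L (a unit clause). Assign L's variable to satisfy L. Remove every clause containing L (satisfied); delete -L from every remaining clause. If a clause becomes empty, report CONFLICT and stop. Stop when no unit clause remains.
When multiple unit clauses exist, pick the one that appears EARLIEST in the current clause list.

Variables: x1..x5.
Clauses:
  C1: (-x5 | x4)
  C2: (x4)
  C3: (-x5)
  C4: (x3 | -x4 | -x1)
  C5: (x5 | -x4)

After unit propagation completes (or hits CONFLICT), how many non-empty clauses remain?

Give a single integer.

Answer: 1

Derivation:
unit clause [4] forces x4=T; simplify:
  drop -4 from [3, -4, -1] -> [3, -1]
  drop -4 from [5, -4] -> [5]
  satisfied 2 clause(s); 3 remain; assigned so far: [4]
unit clause [-5] forces x5=F; simplify:
  drop 5 from [5] -> [] (empty!)
  satisfied 1 clause(s); 2 remain; assigned so far: [4, 5]
CONFLICT (empty clause)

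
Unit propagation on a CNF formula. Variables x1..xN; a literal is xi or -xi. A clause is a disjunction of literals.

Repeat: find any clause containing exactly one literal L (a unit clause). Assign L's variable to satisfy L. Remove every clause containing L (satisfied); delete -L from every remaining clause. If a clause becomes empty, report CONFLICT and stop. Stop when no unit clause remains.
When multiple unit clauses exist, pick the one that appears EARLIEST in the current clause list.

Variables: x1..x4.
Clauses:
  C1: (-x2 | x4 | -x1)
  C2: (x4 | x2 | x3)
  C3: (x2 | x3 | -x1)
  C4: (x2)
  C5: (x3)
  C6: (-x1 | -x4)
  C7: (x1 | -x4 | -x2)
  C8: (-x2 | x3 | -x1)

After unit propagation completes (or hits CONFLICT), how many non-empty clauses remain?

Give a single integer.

unit clause [2] forces x2=T; simplify:
  drop -2 from [-2, 4, -1] -> [4, -1]
  drop -2 from [1, -4, -2] -> [1, -4]
  drop -2 from [-2, 3, -1] -> [3, -1]
  satisfied 3 clause(s); 5 remain; assigned so far: [2]
unit clause [3] forces x3=T; simplify:
  satisfied 2 clause(s); 3 remain; assigned so far: [2, 3]

Answer: 3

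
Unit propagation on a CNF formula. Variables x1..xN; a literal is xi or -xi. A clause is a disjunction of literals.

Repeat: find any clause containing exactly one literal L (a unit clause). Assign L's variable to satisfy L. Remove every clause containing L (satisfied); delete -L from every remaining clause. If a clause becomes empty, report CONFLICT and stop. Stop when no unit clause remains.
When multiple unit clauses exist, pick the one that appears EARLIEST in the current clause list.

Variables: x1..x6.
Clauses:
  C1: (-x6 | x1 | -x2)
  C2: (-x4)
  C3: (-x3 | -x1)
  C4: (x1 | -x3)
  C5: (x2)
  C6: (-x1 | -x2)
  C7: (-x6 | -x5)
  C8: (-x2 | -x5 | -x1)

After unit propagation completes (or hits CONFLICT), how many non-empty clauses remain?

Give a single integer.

Answer: 0

Derivation:
unit clause [-4] forces x4=F; simplify:
  satisfied 1 clause(s); 7 remain; assigned so far: [4]
unit clause [2] forces x2=T; simplify:
  drop -2 from [-6, 1, -2] -> [-6, 1]
  drop -2 from [-1, -2] -> [-1]
  drop -2 from [-2, -5, -1] -> [-5, -1]
  satisfied 1 clause(s); 6 remain; assigned so far: [2, 4]
unit clause [-1] forces x1=F; simplify:
  drop 1 from [-6, 1] -> [-6]
  drop 1 from [1, -3] -> [-3]
  satisfied 3 clause(s); 3 remain; assigned so far: [1, 2, 4]
unit clause [-6] forces x6=F; simplify:
  satisfied 2 clause(s); 1 remain; assigned so far: [1, 2, 4, 6]
unit clause [-3] forces x3=F; simplify:
  satisfied 1 clause(s); 0 remain; assigned so far: [1, 2, 3, 4, 6]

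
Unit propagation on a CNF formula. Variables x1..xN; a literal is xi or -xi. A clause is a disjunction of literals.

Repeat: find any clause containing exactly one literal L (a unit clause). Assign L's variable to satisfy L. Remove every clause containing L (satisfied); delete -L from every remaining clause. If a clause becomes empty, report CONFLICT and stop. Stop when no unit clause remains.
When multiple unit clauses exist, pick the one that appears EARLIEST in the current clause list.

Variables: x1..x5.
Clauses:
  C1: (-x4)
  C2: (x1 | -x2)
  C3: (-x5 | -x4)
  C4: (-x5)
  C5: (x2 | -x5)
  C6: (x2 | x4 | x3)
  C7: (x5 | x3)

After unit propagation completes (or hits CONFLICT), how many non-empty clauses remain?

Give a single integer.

unit clause [-4] forces x4=F; simplify:
  drop 4 from [2, 4, 3] -> [2, 3]
  satisfied 2 clause(s); 5 remain; assigned so far: [4]
unit clause [-5] forces x5=F; simplify:
  drop 5 from [5, 3] -> [3]
  satisfied 2 clause(s); 3 remain; assigned so far: [4, 5]
unit clause [3] forces x3=T; simplify:
  satisfied 2 clause(s); 1 remain; assigned so far: [3, 4, 5]

Answer: 1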